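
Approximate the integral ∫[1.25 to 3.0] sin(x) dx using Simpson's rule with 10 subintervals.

f(x) = sin(x)
a = 1.25, b = 3.0, n = 10
h = (b - a)/n = 0.175000

Simpson's rule: (h/3)[f(x₀) + 4f(x₁) + 2f(x₂) + ... + f(xₙ)]

x_0 = 1.2500, f(x_0) = 0.948985, coefficient = 1
x_1 = 1.4250, f(x_1) = 0.989391, coefficient = 4
x_2 = 1.6000, f(x_2) = 0.999574, coefficient = 2
x_3 = 1.7750, f(x_3) = 0.979223, coefficient = 4
x_4 = 1.9500, f(x_4) = 0.928960, coefficient = 2
x_5 = 2.1250, f(x_5) = 0.850320, coefficient = 4
x_6 = 2.3000, f(x_6) = 0.745705, coefficient = 2
x_7 = 2.4750, f(x_7) = 0.618312, coefficient = 4
x_8 = 2.6500, f(x_8) = 0.472031, coefficient = 2
x_9 = 2.8250, f(x_9) = 0.311330, coefficient = 4
x_10 = 3.0000, f(x_10) = 0.141120, coefficient = 1

I ≈ (0.175000/3) × 22.376943 = 1.305322
Exact value: 1.305315
Error: 0.000007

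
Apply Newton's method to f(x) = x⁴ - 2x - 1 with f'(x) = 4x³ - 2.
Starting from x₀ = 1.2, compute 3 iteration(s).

f(x) = x⁴ - 2x - 1
f'(x) = 4x³ - 2
x₀ = 1.2

Newton-Raphson formula: x_{n+1} = x_n - f(x_n)/f'(x_n)

Iteration 1:
  f(1.200000) = -1.326400
  f'(1.200000) = 4.912000
  x_1 = 1.200000 - (-1.326400)/4.912000 = 1.470033
Iteration 2:
  f(1.470033) = 0.729838
  f'(1.470033) = 10.706937
  x_2 = 1.470033 - 0.729838/10.706937 = 1.401868
Iteration 3:
  f(1.401868) = 0.058405
  f'(1.401868) = 9.019986
  x_3 = 1.401868 - 0.058405/9.019986 = 1.395393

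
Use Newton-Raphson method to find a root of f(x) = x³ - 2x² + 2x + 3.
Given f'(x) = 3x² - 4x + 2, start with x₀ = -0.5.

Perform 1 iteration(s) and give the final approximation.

f(x) = x³ - 2x² + 2x + 3
f'(x) = 3x² - 4x + 2
x₀ = -0.5

Newton-Raphson formula: x_{n+1} = x_n - f(x_n)/f'(x_n)

Iteration 1:
  f(-0.500000) = 1.375000
  f'(-0.500000) = 4.750000
  x_1 = -0.500000 - 1.375000/4.750000 = -0.789474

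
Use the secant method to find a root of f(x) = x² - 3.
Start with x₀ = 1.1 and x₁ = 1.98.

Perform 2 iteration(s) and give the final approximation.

f(x) = x² - 3
x₀ = 1.1, x₁ = 1.98

Secant formula: x_{n+1} = x_n - f(x_n)(x_n - x_{n-1})/(f(x_n) - f(x_{n-1}))

Iteration 1:
  f(1.100000) = -1.790000
  f(1.980000) = 0.920400
  x_2 = 1.980000 - 0.920400×(1.980000 - 1.100000)/(0.920400 - (-1.790000))
       = 1.681169
Iteration 2:
  f(1.980000) = 0.920400
  f(1.681169) = -0.173671
  x_3 = 1.681169 - (-0.173671)×(1.681169 - 1.980000)/(-0.173671 - 0.920400)
       = 1.728605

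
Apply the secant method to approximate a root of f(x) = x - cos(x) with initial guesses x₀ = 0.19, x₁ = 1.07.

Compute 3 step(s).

f(x) = x - cos(x)
x₀ = 0.19, x₁ = 1.07

Secant formula: x_{n+1} = x_n - f(x_n)(x_n - x_{n-1})/(f(x_n) - f(x_{n-1}))

Iteration 1:
  f(0.190000) = -0.792004
  f(1.070000) = 0.589876
  x_2 = 1.070000 - 0.589876×(1.070000 - 0.190000)/(0.589876 - (-0.792004))
       = 0.694359
Iteration 2:
  f(1.070000) = 0.589876
  f(0.694359) = -0.074105
  x_3 = 0.694359 - (-0.074105)×(0.694359 - 1.070000)/(-0.074105 - 0.589876)
       = 0.736283
Iteration 3:
  f(0.694359) = -0.074105
  f(0.736283) = -0.004686
  x_4 = 0.736283 - (-0.004686)×(0.736283 - 0.694359)/(-0.004686 - (-0.074105))
       = 0.739114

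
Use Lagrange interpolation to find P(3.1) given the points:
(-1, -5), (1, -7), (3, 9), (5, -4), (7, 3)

Lagrange interpolation formula:
P(x) = Σ yᵢ × Lᵢ(x)
where Lᵢ(x) = Π_{j≠i} (x - xⱼ)/(xᵢ - xⱼ)

L_0(3.1) = (3.1 - 1)/(-1 - 1) × (3.1 - 3)/(-1 - 3) × (3.1 - 5)/(-1 - 5) × (3.1 - 7)/(-1 - 7) = 0.004052
L_1(3.1) = (3.1 - (-1))/(1 - (-1)) × (3.1 - 3)/(1 - 3) × (3.1 - 5)/(1 - 5) × (3.1 - 7)/(1 - 7) = -0.031647
L_2(3.1) = (3.1 - (-1))/(3 - (-1)) × (3.1 - 1)/(3 - 1) × (3.1 - 5)/(3 - 5) × (3.1 - 7)/(3 - 7) = 0.996877
L_3(3.1) = (3.1 - (-1))/(5 - (-1)) × (3.1 - 1)/(5 - 1) × (3.1 - 3)/(5 - 3) × (3.1 - 7)/(5 - 7) = 0.034978
L_4(3.1) = (3.1 - (-1))/(7 - (-1)) × (3.1 - 1)/(7 - 1) × (3.1 - 3)/(7 - 3) × (3.1 - 5)/(7 - 5) = -0.004260

P(3.1) = (-5)×L_0(3.1) + (-7)×L_1(3.1) + 9×L_2(3.1) + (-4)×L_3(3.1) + 3×L_4(3.1)
P(3.1) = 9.020462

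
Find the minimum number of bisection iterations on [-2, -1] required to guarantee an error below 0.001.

We need (b-a)/2^n ≤ 0.001
(-1 - (-2))/2^n ≤ 0.001
1/2^n ≤ 0.001
2^n ≥ 1000
n ≥ log₂(1000) = 9.97
n ≥ 10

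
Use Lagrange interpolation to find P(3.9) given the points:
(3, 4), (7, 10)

Lagrange interpolation formula:
P(x) = Σ yᵢ × Lᵢ(x)
where Lᵢ(x) = Π_{j≠i} (x - xⱼ)/(xᵢ - xⱼ)

L_0(3.9) = (3.9 - 7)/(3 - 7) = 0.775000
L_1(3.9) = (3.9 - 3)/(7 - 3) = 0.225000

P(3.9) = 4×L_0(3.9) + 10×L_1(3.9)
P(3.9) = 5.350000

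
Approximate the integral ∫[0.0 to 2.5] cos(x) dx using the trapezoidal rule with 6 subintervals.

f(x) = cos(x)
a = 0.0, b = 2.5, n = 6
h = (b - a)/n = 0.416667

Trapezoidal rule: (h/2)[f(x₀) + 2f(x₁) + 2f(x₂) + ... + f(xₙ)]

x_0 = 0.0000, f(x_0) = 1.000000, coefficient = 1
x_1 = 0.4167, f(x_1) = 0.914443, coefficient = 2
x_2 = 0.8333, f(x_2) = 0.672412, coefficient = 2
x_3 = 1.2500, f(x_3) = 0.315322, coefficient = 2
x_4 = 1.6667, f(x_4) = -0.095724, coefficient = 2
x_5 = 2.0833, f(x_5) = -0.490390, coefficient = 2
x_6 = 2.5000, f(x_6) = -0.801144, coefficient = 1

I ≈ (0.416667/2) × 2.830985 = 0.589789
Exact value: 0.598472
Error: 0.008684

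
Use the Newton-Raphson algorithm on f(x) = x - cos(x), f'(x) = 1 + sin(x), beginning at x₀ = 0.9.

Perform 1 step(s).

f(x) = x - cos(x)
f'(x) = 1 + sin(x)
x₀ = 0.9

Newton-Raphson formula: x_{n+1} = x_n - f(x_n)/f'(x_n)

Iteration 1:
  f(0.900000) = 0.278390
  f'(0.900000) = 1.783327
  x_1 = 0.900000 - 0.278390/1.783327 = 0.743893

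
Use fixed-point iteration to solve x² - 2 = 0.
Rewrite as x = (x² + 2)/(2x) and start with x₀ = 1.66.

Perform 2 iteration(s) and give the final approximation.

Equation: x² - 2 = 0
Fixed-point form: x = (x² + 2)/(2x)
x₀ = 1.66

x_1 = g(1.660000) = 1.432410
x_2 = g(1.432410) = 1.414329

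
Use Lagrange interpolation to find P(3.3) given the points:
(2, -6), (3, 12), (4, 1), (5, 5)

Lagrange interpolation formula:
P(x) = Σ yᵢ × Lᵢ(x)
where Lᵢ(x) = Π_{j≠i} (x - xⱼ)/(xᵢ - xⱼ)

L_0(3.3) = (3.3 - 3)/(2 - 3) × (3.3 - 4)/(2 - 4) × (3.3 - 5)/(2 - 5) = -0.059500
L_1(3.3) = (3.3 - 2)/(3 - 2) × (3.3 - 4)/(3 - 4) × (3.3 - 5)/(3 - 5) = 0.773500
L_2(3.3) = (3.3 - 2)/(4 - 2) × (3.3 - 3)/(4 - 3) × (3.3 - 5)/(4 - 5) = 0.331500
L_3(3.3) = (3.3 - 2)/(5 - 2) × (3.3 - 3)/(5 - 3) × (3.3 - 4)/(5 - 4) = -0.045500

P(3.3) = (-6)×L_0(3.3) + 12×L_1(3.3) + 1×L_2(3.3) + 5×L_3(3.3)
P(3.3) = 9.743000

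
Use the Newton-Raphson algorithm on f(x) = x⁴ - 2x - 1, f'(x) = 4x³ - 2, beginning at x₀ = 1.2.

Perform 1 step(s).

f(x) = x⁴ - 2x - 1
f'(x) = 4x³ - 2
x₀ = 1.2

Newton-Raphson formula: x_{n+1} = x_n - f(x_n)/f'(x_n)

Iteration 1:
  f(1.200000) = -1.326400
  f'(1.200000) = 4.912000
  x_1 = 1.200000 - (-1.326400)/4.912000 = 1.470033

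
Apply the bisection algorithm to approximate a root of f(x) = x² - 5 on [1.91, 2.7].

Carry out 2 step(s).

f(x) = x² - 5
Initial interval: [1.91, 2.7]

Iteration 1:
  c_1 = (1.910000 + 2.700000)/2 = 2.305000
  f(c_1) = f(2.305000) = 0.313025
  f(a) × f(c) < 0, new interval: [1.910000, 2.305000]
Iteration 2:
  c_2 = (1.910000 + 2.305000)/2 = 2.107500
  f(c_2) = f(2.107500) = -0.558444
  f(a) × f(c) ≥ 0, new interval: [2.107500, 2.305000]

After 2 iteration(s), the approximation is c_2 = 2.107500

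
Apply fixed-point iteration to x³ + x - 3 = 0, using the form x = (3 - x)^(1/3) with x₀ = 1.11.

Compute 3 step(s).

Equation: x³ + x - 3 = 0
Fixed-point form: x = (3 - x)^(1/3)
x₀ = 1.11

x_1 = g(1.110000) = 1.236386
x_2 = g(1.236386) = 1.208188
x_3 = g(1.208188) = 1.214593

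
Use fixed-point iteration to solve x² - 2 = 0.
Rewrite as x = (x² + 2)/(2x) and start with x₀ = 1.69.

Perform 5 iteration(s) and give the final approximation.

Equation: x² - 2 = 0
Fixed-point form: x = (x² + 2)/(2x)
x₀ = 1.69

x_1 = g(1.690000) = 1.436716
x_2 = g(1.436716) = 1.414390
x_3 = g(1.414390) = 1.414214
x_4 = g(1.414214) = 1.414214
x_5 = g(1.414214) = 1.414214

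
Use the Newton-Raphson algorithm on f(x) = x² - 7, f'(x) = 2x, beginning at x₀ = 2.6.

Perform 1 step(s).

f(x) = x² - 7
f'(x) = 2x
x₀ = 2.6

Newton-Raphson formula: x_{n+1} = x_n - f(x_n)/f'(x_n)

Iteration 1:
  f(2.600000) = -0.240000
  f'(2.600000) = 5.200000
  x_1 = 2.600000 - (-0.240000)/5.200000 = 2.646154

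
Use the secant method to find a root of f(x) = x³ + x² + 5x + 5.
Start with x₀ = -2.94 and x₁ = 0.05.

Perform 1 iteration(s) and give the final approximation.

f(x) = x³ + x² + 5x + 5
x₀ = -2.94, x₁ = 0.05

Secant formula: x_{n+1} = x_n - f(x_n)(x_n - x_{n-1})/(f(x_n) - f(x_{n-1}))

Iteration 1:
  f(-2.940000) = -26.468584
  f(0.050000) = 5.252625
  x_2 = 0.050000 - 5.252625×(0.050000 - (-2.940000))/(5.252625 - (-26.468584))
       = -0.445106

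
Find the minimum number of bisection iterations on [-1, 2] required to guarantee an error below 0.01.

We need (b-a)/2^n ≤ 0.01
(2 - (-1))/2^n ≤ 0.01
3/2^n ≤ 0.01
2^n ≥ 300
n ≥ log₂(300) = 8.23
n ≥ 9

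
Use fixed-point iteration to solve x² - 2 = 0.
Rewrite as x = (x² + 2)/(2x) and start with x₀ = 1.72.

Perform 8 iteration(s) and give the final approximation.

Equation: x² - 2 = 0
Fixed-point form: x = (x² + 2)/(2x)
x₀ = 1.72

x_1 = g(1.720000) = 1.441395
x_2 = g(1.441395) = 1.414470
x_3 = g(1.414470) = 1.414214
x_4 = g(1.414214) = 1.414214
x_5 = g(1.414214) = 1.414214
x_6 = g(1.414214) = 1.414214
x_7 = g(1.414214) = 1.414214
x_8 = g(1.414214) = 1.414214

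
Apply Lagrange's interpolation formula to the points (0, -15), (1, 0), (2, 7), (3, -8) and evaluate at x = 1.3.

Lagrange interpolation formula:
P(x) = Σ yᵢ × Lᵢ(x)
where Lᵢ(x) = Π_{j≠i} (x - xⱼ)/(xᵢ - xⱼ)

L_0(1.3) = (1.3 - 1)/(0 - 1) × (1.3 - 2)/(0 - 2) × (1.3 - 3)/(0 - 3) = -0.059500
L_1(1.3) = (1.3 - 0)/(1 - 0) × (1.3 - 2)/(1 - 2) × (1.3 - 3)/(1 - 3) = 0.773500
L_2(1.3) = (1.3 - 0)/(2 - 0) × (1.3 - 1)/(2 - 1) × (1.3 - 3)/(2 - 3) = 0.331500
L_3(1.3) = (1.3 - 0)/(3 - 0) × (1.3 - 1)/(3 - 1) × (1.3 - 2)/(3 - 2) = -0.045500

P(1.3) = (-15)×L_0(1.3) + 0×L_1(1.3) + 7×L_2(1.3) + (-8)×L_3(1.3)
P(1.3) = 3.577000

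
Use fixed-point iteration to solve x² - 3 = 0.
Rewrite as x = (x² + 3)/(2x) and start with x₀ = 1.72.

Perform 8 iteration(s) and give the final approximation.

Equation: x² - 3 = 0
Fixed-point form: x = (x² + 3)/(2x)
x₀ = 1.72

x_1 = g(1.720000) = 1.732093
x_2 = g(1.732093) = 1.732051
x_3 = g(1.732051) = 1.732051
x_4 = g(1.732051) = 1.732051
x_5 = g(1.732051) = 1.732051
x_6 = g(1.732051) = 1.732051
x_7 = g(1.732051) = 1.732051
x_8 = g(1.732051) = 1.732051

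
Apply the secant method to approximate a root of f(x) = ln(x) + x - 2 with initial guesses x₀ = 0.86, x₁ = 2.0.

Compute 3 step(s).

f(x) = ln(x) + x - 2
x₀ = 0.86, x₁ = 2.0

Secant formula: x_{n+1} = x_n - f(x_n)(x_n - x_{n-1})/(f(x_n) - f(x_{n-1}))

Iteration 1:
  f(0.860000) = -1.290823
  f(2.000000) = 0.693147
  x_2 = 2.000000 - 0.693147×(2.000000 - 0.860000)/(0.693147 - (-1.290823))
       = 1.601714
Iteration 2:
  f(2.000000) = 0.693147
  f(1.601714) = 0.072788
  x_3 = 1.601714 - 0.072788×(1.601714 - 2.000000)/(0.072788 - 0.693147)
       = 1.554982
Iteration 3:
  f(1.601714) = 0.072788
  f(1.554982) = -0.003554
  x_4 = 1.554982 - (-0.003554)×(1.554982 - 1.601714)/(-0.003554 - 0.072788)
       = 1.557158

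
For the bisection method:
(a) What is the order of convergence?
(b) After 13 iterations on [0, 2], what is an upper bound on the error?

(a) Bisection has linear (order 1) convergence; the error is halved each step.

(b) Error bound = (b-a)/2^n = (2 - 0)/2^{13}
    = 2/2^{13}

(a) 1 (linear); (b) error ≤ 2.44e-04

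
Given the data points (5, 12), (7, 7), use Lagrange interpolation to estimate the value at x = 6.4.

Lagrange interpolation formula:
P(x) = Σ yᵢ × Lᵢ(x)
where Lᵢ(x) = Π_{j≠i} (x - xⱼ)/(xᵢ - xⱼ)

L_0(6.4) = (6.4 - 7)/(5 - 7) = 0.300000
L_1(6.4) = (6.4 - 5)/(7 - 5) = 0.700000

P(6.4) = 12×L_0(6.4) + 7×L_1(6.4)
P(6.4) = 8.500000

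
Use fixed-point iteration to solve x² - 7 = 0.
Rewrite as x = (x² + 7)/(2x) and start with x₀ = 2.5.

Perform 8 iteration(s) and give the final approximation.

Equation: x² - 7 = 0
Fixed-point form: x = (x² + 7)/(2x)
x₀ = 2.5

x_1 = g(2.500000) = 2.650000
x_2 = g(2.650000) = 2.645755
x_3 = g(2.645755) = 2.645751
x_4 = g(2.645751) = 2.645751
x_5 = g(2.645751) = 2.645751
x_6 = g(2.645751) = 2.645751
x_7 = g(2.645751) = 2.645751
x_8 = g(2.645751) = 2.645751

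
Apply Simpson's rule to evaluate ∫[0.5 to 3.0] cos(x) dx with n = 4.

f(x) = cos(x)
a = 0.5, b = 3.0, n = 4
h = (b - a)/n = 0.625000

Simpson's rule: (h/3)[f(x₀) + 4f(x₁) + 2f(x₂) + ... + f(xₙ)]

x_0 = 0.5000, f(x_0) = 0.877583, coefficient = 1
x_1 = 1.1250, f(x_1) = 0.431177, coefficient = 4
x_2 = 1.7500, f(x_2) = -0.178246, coefficient = 2
x_3 = 2.3750, f(x_3) = -0.720278, coefficient = 4
x_4 = 3.0000, f(x_4) = -0.989992, coefficient = 1

I ≈ (0.625000/3) × -1.625310 = -0.338606
Exact value: -0.338306
Error: 0.000301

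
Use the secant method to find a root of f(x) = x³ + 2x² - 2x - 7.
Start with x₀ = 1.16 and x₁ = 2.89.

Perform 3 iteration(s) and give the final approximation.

f(x) = x³ + 2x² - 2x - 7
x₀ = 1.16, x₁ = 2.89

Secant formula: x_{n+1} = x_n - f(x_n)(x_n - x_{n-1})/(f(x_n) - f(x_{n-1}))

Iteration 1:
  f(1.160000) = -5.067904
  f(2.890000) = 28.061769
  x_2 = 2.890000 - 28.061769×(2.890000 - 1.160000)/(28.061769 - (-5.067904))
       = 1.424641
Iteration 2:
  f(2.890000) = 28.061769
  f(1.424641) = -2.898623
  x_3 = 1.424641 - (-2.898623)×(1.424641 - 2.890000)/(-2.898623 - 28.061769)
       = 1.561833
Iteration 3:
  f(1.424641) = -2.898623
  f(1.561833) = -1.435204
  x_4 = 1.561833 - (-1.435204)×(1.561833 - 1.424641)/(-1.435204 - (-2.898623))
       = 1.696380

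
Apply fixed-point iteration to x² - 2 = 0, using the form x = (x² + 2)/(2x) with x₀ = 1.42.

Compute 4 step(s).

Equation: x² - 2 = 0
Fixed-point form: x = (x² + 2)/(2x)
x₀ = 1.42

x_1 = g(1.420000) = 1.414225
x_2 = g(1.414225) = 1.414214
x_3 = g(1.414214) = 1.414214
x_4 = g(1.414214) = 1.414214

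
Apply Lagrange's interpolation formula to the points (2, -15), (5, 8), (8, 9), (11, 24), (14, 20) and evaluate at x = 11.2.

Lagrange interpolation formula:
P(x) = Σ yᵢ × Lᵢ(x)
where Lᵢ(x) = Π_{j≠i} (x - xⱼ)/(xᵢ - xⱼ)

L_0(11.2) = (11.2 - 5)/(2 - 5) × (11.2 - 8)/(2 - 8) × (11.2 - 11)/(2 - 11) × (11.2 - 14)/(2 - 14) = -0.005715
L_1(11.2) = (11.2 - 2)/(5 - 2) × (11.2 - 8)/(5 - 8) × (11.2 - 11)/(5 - 11) × (11.2 - 14)/(5 - 14) = 0.033923
L_2(11.2) = (11.2 - 2)/(8 - 2) × (11.2 - 5)/(8 - 5) × (11.2 - 11)/(8 - 11) × (11.2 - 14)/(8 - 14) = -0.098588
L_3(11.2) = (11.2 - 2)/(11 - 2) × (11.2 - 5)/(11 - 5) × (11.2 - 8)/(11 - 8) × (11.2 - 14)/(11 - 14) = 1.051602
L_4(11.2) = (11.2 - 2)/(14 - 2) × (11.2 - 5)/(14 - 5) × (11.2 - 8)/(14 - 8) × (11.2 - 11)/(14 - 11) = 0.018779

P(11.2) = (-15)×L_0(11.2) + 8×L_1(11.2) + 9×L_2(11.2) + 24×L_3(11.2) + 20×L_4(11.2)
P(11.2) = 25.083832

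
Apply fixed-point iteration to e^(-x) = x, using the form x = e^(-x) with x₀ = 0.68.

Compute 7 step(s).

Equation: e^(-x) = x
Fixed-point form: x = e^(-x)
x₀ = 0.68

x_1 = g(0.680000) = 0.506617
x_2 = g(0.506617) = 0.602531
x_3 = g(0.602531) = 0.547425
x_4 = g(0.547425) = 0.578438
x_5 = g(0.578438) = 0.560774
x_6 = g(0.560774) = 0.570767
x_7 = g(0.570767) = 0.565092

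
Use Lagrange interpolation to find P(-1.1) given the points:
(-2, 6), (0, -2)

Lagrange interpolation formula:
P(x) = Σ yᵢ × Lᵢ(x)
where Lᵢ(x) = Π_{j≠i} (x - xⱼ)/(xᵢ - xⱼ)

L_0(-1.1) = (-1.1 - 0)/(-2 - 0) = 0.550000
L_1(-1.1) = (-1.1 - (-2))/(0 - (-2)) = 0.450000

P(-1.1) = 6×L_0(-1.1) + (-2)×L_1(-1.1)
P(-1.1) = 2.400000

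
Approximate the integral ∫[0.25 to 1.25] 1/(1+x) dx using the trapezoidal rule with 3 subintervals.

f(x) = 1/(1+x)
a = 0.25, b = 1.25, n = 3
h = (b - a)/n = 0.333333

Trapezoidal rule: (h/2)[f(x₀) + 2f(x₁) + 2f(x₂) + ... + f(xₙ)]

x_0 = 0.2500, f(x_0) = 0.800000, coefficient = 1
x_1 = 0.5833, f(x_1) = 0.631579, coefficient = 2
x_2 = 0.9167, f(x_2) = 0.521739, coefficient = 2
x_3 = 1.2500, f(x_3) = 0.444444, coefficient = 1

I ≈ (0.333333/2) × 3.551081 = 0.591847
Exact value: 0.587787
Error: 0.004060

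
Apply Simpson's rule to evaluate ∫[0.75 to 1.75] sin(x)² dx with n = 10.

f(x) = sin(x)²
a = 0.75, b = 1.75, n = 10
h = (b - a)/n = 0.100000

Simpson's rule: (h/3)[f(x₀) + 4f(x₁) + 2f(x₂) + ... + f(xₙ)]

x_0 = 0.7500, f(x_0) = 0.464631, coefficient = 1
x_1 = 0.8500, f(x_1) = 0.564422, coefficient = 4
x_2 = 0.9500, f(x_2) = 0.661645, coefficient = 2
x_3 = 1.0500, f(x_3) = 0.752423, coefficient = 4
x_4 = 1.1500, f(x_4) = 0.833138, coefficient = 2
x_5 = 1.2500, f(x_5) = 0.900572, coefficient = 4
x_6 = 1.3500, f(x_6) = 0.952036, coefficient = 2
x_7 = 1.4500, f(x_7) = 0.985479, coefficient = 4
x_8 = 1.5500, f(x_8) = 0.999568, coefficient = 2
x_9 = 1.6500, f(x_9) = 0.993740, coefficient = 4
x_10 = 1.7500, f(x_10) = 0.968228, coefficient = 1

I ≈ (0.100000/3) × 25.112177 = 0.837073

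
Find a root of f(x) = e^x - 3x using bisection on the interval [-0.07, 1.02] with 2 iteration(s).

f(x) = e^x - 3x
Initial interval: [-0.07, 1.02]

Iteration 1:
  c_1 = (-0.070000 + 1.020000)/2 = 0.475000
  f(c_1) = f(0.475000) = 0.183014
  f(a) × f(c) ≥ 0, new interval: [0.475000, 1.020000]
Iteration 2:
  c_2 = (0.475000 + 1.020000)/2 = 0.747500
  f(c_2) = f(0.747500) = -0.130786
  f(a) × f(c) < 0, new interval: [0.475000, 0.747500]

After 2 iteration(s), the approximation is c_2 = 0.747500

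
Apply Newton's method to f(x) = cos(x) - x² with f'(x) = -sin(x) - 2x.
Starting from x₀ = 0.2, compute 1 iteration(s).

f(x) = cos(x) - x²
f'(x) = -sin(x) - 2x
x₀ = 0.2

Newton-Raphson formula: x_{n+1} = x_n - f(x_n)/f'(x_n)

Iteration 1:
  f(0.200000) = 0.940067
  f'(0.200000) = -0.598669
  x_1 = 0.200000 - 0.940067/(-0.598669) = 1.770260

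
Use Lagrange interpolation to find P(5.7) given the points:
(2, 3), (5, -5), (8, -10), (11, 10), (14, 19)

Lagrange interpolation formula:
P(x) = Σ yᵢ × Lᵢ(x)
where Lᵢ(x) = Π_{j≠i} (x - xⱼ)/(xᵢ - xⱼ)

L_0(5.7) = (5.7 - 5)/(2 - 5) × (5.7 - 8)/(2 - 8) × (5.7 - 11)/(2 - 11) × (5.7 - 14)/(2 - 14) = -0.036432
L_1(5.7) = (5.7 - 2)/(5 - 2) × (5.7 - 8)/(5 - 8) × (5.7 - 11)/(5 - 11) × (5.7 - 14)/(5 - 14) = 0.770278
L_2(5.7) = (5.7 - 2)/(8 - 2) × (5.7 - 5)/(8 - 5) × (5.7 - 11)/(8 - 11) × (5.7 - 14)/(8 - 14) = 0.351648
L_3(5.7) = (5.7 - 2)/(11 - 2) × (5.7 - 5)/(11 - 5) × (5.7 - 8)/(11 - 8) × (5.7 - 14)/(11 - 14) = -0.101735
L_4(5.7) = (5.7 - 2)/(14 - 2) × (5.7 - 5)/(14 - 5) × (5.7 - 8)/(14 - 8) × (5.7 - 11)/(14 - 11) = 0.016241

P(5.7) = 3×L_0(5.7) + (-5)×L_1(5.7) + (-10)×L_2(5.7) + 10×L_3(5.7) + 19×L_4(5.7)
P(5.7) = -8.185941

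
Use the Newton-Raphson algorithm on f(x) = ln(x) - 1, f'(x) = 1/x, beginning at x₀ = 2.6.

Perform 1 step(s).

f(x) = ln(x) - 1
f'(x) = 1/x
x₀ = 2.6

Newton-Raphson formula: x_{n+1} = x_n - f(x_n)/f'(x_n)

Iteration 1:
  f(2.600000) = -0.044489
  f'(2.600000) = 0.384615
  x_1 = 2.600000 - (-0.044489)/0.384615 = 2.715670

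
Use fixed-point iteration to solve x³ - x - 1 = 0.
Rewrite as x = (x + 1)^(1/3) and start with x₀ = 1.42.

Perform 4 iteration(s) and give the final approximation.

Equation: x³ - x - 1 = 0
Fixed-point form: x = (x + 1)^(1/3)
x₀ = 1.42

x_1 = g(1.420000) = 1.342575
x_2 = g(1.342575) = 1.328101
x_3 = g(1.328101) = 1.325360
x_4 = g(1.325360) = 1.324840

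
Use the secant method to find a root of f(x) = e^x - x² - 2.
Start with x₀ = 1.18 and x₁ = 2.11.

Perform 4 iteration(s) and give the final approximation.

f(x) = e^x - x² - 2
x₀ = 1.18, x₁ = 2.11

Secant formula: x_{n+1} = x_n - f(x_n)(x_n - x_{n-1})/(f(x_n) - f(x_{n-1}))

Iteration 1:
  f(1.180000) = -0.138026
  f(2.110000) = 1.796141
  x_2 = 2.110000 - 1.796141×(2.110000 - 1.180000)/(1.796141 - (-0.138026))
       = 1.246367
Iteration 2:
  f(2.110000) = 1.796141
  f(1.246367) = -0.075746
  x_3 = 1.246367 - (-0.075746)×(1.246367 - 2.110000)/(-0.075746 - 1.796141)
       = 1.281313
Iteration 3:
  f(1.246367) = -0.075746
  f(1.281313) = -0.040397
  x_4 = 1.281313 - (-0.040397)×(1.281313 - 1.246367)/(-0.040397 - (-0.075746))
       = 1.321252
Iteration 4:
  f(1.281313) = -0.040397
  f(1.321252) = 0.002404
  x_5 = 1.321252 - 0.002404×(1.321252 - 1.281313)/(0.002404 - (-0.040397))
       = 1.319009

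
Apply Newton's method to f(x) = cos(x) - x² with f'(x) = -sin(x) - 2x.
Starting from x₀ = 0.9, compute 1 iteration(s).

f(x) = cos(x) - x²
f'(x) = -sin(x) - 2x
x₀ = 0.9

Newton-Raphson formula: x_{n+1} = x_n - f(x_n)/f'(x_n)

Iteration 1:
  f(0.900000) = -0.188390
  f'(0.900000) = -2.583327
  x_1 = 0.900000 - (-0.188390)/(-2.583327) = 0.827075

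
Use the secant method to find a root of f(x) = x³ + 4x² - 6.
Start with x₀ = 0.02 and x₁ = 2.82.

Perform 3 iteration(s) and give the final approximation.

f(x) = x³ + 4x² - 6
x₀ = 0.02, x₁ = 2.82

Secant formula: x_{n+1} = x_n - f(x_n)(x_n - x_{n-1})/(f(x_n) - f(x_{n-1}))

Iteration 1:
  f(0.020000) = -5.998392
  f(2.820000) = 48.235368
  x_2 = 2.820000 - 48.235368×(2.820000 - 0.020000)/(48.235368 - (-5.998392))
       = 0.329687
Iteration 2:
  f(2.820000) = 48.235368
  f(0.329687) = -5.529391
  x_3 = 0.329687 - (-5.529391)×(0.329687 - 2.820000)/(-5.529391 - 48.235368)
       = 0.585801
Iteration 3:
  f(0.329687) = -5.529391
  f(0.585801) = -4.426322
  x_4 = 0.585801 - (-4.426322)×(0.585801 - 0.329687)/(-4.426322 - (-5.529391))
       = 1.613520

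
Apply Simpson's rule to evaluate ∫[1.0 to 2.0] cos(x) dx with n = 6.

f(x) = cos(x)
a = 1.0, b = 2.0, n = 6
h = (b - a)/n = 0.166667

Simpson's rule: (h/3)[f(x₀) + 4f(x₁) + 2f(x₂) + ... + f(xₙ)]

x_0 = 1.0000, f(x_0) = 0.540302, coefficient = 1
x_1 = 1.1667, f(x_1) = 0.393219, coefficient = 4
x_2 = 1.3333, f(x_2) = 0.235238, coefficient = 2
x_3 = 1.5000, f(x_3) = 0.070737, coefficient = 4
x_4 = 1.6667, f(x_4) = -0.095724, coefficient = 2
x_5 = 1.8333, f(x_5) = -0.259531, coefficient = 4
x_6 = 2.0000, f(x_6) = -0.416147, coefficient = 1

I ≈ (0.166667/3) × 1.220881 = 0.067827
Exact value: 0.067826
Error: 0.000000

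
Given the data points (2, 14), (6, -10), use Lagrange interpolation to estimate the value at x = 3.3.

Lagrange interpolation formula:
P(x) = Σ yᵢ × Lᵢ(x)
where Lᵢ(x) = Π_{j≠i} (x - xⱼ)/(xᵢ - xⱼ)

L_0(3.3) = (3.3 - 6)/(2 - 6) = 0.675000
L_1(3.3) = (3.3 - 2)/(6 - 2) = 0.325000

P(3.3) = 14×L_0(3.3) + (-10)×L_1(3.3)
P(3.3) = 6.200000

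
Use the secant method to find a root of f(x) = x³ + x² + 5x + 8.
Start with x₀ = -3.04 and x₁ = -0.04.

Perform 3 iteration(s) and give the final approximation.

f(x) = x³ + x² + 5x + 8
x₀ = -3.04, x₁ = -0.04

Secant formula: x_{n+1} = x_n - f(x_n)(x_n - x_{n-1})/(f(x_n) - f(x_{n-1}))

Iteration 1:
  f(-3.040000) = -26.052864
  f(-0.040000) = 7.801536
  x_2 = -0.040000 - 7.801536×(-0.040000 - (-3.040000))/(7.801536 - (-26.052864))
       = -0.731331
Iteration 2:
  f(-0.040000) = 7.801536
  f(-0.731331) = 4.487039
  x_3 = -0.731331 - 4.487039×(-0.731331 - (-0.040000))/(4.487039 - 7.801536)
       = -1.667229
Iteration 3:
  f(-0.731331) = 4.487039
  f(-1.667229) = -2.190814
  x_4 = -1.667229 - (-2.190814)×(-1.667229 - (-0.731331))/(-2.190814 - 4.487039)
       = -1.360188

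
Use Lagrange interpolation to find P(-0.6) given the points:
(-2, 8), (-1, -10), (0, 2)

Lagrange interpolation formula:
P(x) = Σ yᵢ × Lᵢ(x)
where Lᵢ(x) = Π_{j≠i} (x - xⱼ)/(xᵢ - xⱼ)

L_0(-0.6) = (-0.6 - (-1))/(-2 - (-1)) × (-0.6 - 0)/(-2 - 0) = -0.120000
L_1(-0.6) = (-0.6 - (-2))/(-1 - (-2)) × (-0.6 - 0)/(-1 - 0) = 0.840000
L_2(-0.6) = (-0.6 - (-2))/(0 - (-2)) × (-0.6 - (-1))/(0 - (-1)) = 0.280000

P(-0.6) = 8×L_0(-0.6) + (-10)×L_1(-0.6) + 2×L_2(-0.6)
P(-0.6) = -8.800000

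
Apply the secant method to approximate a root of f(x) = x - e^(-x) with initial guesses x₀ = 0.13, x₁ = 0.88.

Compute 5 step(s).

f(x) = x - e^(-x)
x₀ = 0.13, x₁ = 0.88

Secant formula: x_{n+1} = x_n - f(x_n)(x_n - x_{n-1})/(f(x_n) - f(x_{n-1}))

Iteration 1:
  f(0.130000) = -0.748095
  f(0.880000) = 0.465217
  x_2 = 0.880000 - 0.465217×(0.880000 - 0.130000)/(0.465217 - (-0.748095))
       = 0.592430
Iteration 2:
  f(0.880000) = 0.465217
  f(0.592430) = 0.039447
  x_3 = 0.592430 - 0.039447×(0.592430 - 0.880000)/(0.039447 - 0.465217)
       = 0.565786
Iteration 3:
  f(0.592430) = 0.039447
  f(0.565786) = -0.002127
  x_4 = 0.565786 - (-0.002127)×(0.565786 - 0.592430)/(-0.002127 - 0.039447)
       = 0.567149
Iteration 4:
  f(0.565786) = -0.002127
  f(0.567149) = 0.000010
  x_5 = 0.567149 - 0.000010×(0.567149 - 0.565786)/(0.000010 - (-0.002127))
       = 0.567143
Iteration 5:
  f(0.567149) = 0.000010
  f(0.567143) = 0.000000
  x_6 = 0.567143 - 0.000000×(0.567143 - 0.567149)/(0.000000 - 0.000010)
       = 0.567143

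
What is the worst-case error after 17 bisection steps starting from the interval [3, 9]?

Bisection error bound: |error| ≤ (b-a)/2^n
|error| ≤ (9 - 3)/2^17 = 6/2^17
|error| ≤ 0.0000457764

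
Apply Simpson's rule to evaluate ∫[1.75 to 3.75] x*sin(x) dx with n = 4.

f(x) = x*sin(x)
a = 1.75, b = 3.75, n = 4
h = (b - a)/n = 0.500000

Simpson's rule: (h/3)[f(x₀) + 4f(x₁) + 2f(x₂) + ... + f(xₙ)]

x_0 = 1.7500, f(x_0) = 1.721975, coefficient = 1
x_1 = 2.2500, f(x_1) = 1.750665, coefficient = 4
x_2 = 2.7500, f(x_2) = 1.049568, coefficient = 2
x_3 = 3.2500, f(x_3) = -0.351634, coefficient = 4
x_4 = 3.7500, f(x_4) = -2.143355, coefficient = 1

I ≈ (0.500000/3) × 7.273878 = 1.212313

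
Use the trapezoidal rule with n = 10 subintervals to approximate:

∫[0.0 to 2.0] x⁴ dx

f(x) = x⁴
a = 0.0, b = 2.0, n = 10
h = (b - a)/n = 0.200000

Trapezoidal rule: (h/2)[f(x₀) + 2f(x₁) + 2f(x₂) + ... + f(xₙ)]

x_0 = 0.0000, f(x_0) = 0.000000, coefficient = 1
x_1 = 0.2000, f(x_1) = 0.001600, coefficient = 2
x_2 = 0.4000, f(x_2) = 0.025600, coefficient = 2
x_3 = 0.6000, f(x_3) = 0.129600, coefficient = 2
x_4 = 0.8000, f(x_4) = 0.409600, coefficient = 2
x_5 = 1.0000, f(x_5) = 1.000000, coefficient = 2
x_6 = 1.2000, f(x_6) = 2.073600, coefficient = 2
x_7 = 1.4000, f(x_7) = 3.841600, coefficient = 2
x_8 = 1.6000, f(x_8) = 6.553600, coefficient = 2
x_9 = 1.8000, f(x_9) = 10.497600, coefficient = 2
x_10 = 2.0000, f(x_10) = 16.000000, coefficient = 1

I ≈ (0.200000/2) × 65.065600 = 6.506560
Exact value: 6.400000
Error: 0.106560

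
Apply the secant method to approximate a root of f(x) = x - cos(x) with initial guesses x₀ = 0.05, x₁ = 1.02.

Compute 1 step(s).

f(x) = x - cos(x)
x₀ = 0.05, x₁ = 1.02

Secant formula: x_{n+1} = x_n - f(x_n)(x_n - x_{n-1})/(f(x_n) - f(x_{n-1}))

Iteration 1:
  f(0.050000) = -0.948750
  f(1.020000) = 0.496634
  x_2 = 1.020000 - 0.496634×(1.020000 - 0.050000)/(0.496634 - (-0.948750))
       = 0.686708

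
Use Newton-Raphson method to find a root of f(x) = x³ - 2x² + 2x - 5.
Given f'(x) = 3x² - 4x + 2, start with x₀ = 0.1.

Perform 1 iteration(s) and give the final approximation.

f(x) = x³ - 2x² + 2x - 5
f'(x) = 3x² - 4x + 2
x₀ = 0.1

Newton-Raphson formula: x_{n+1} = x_n - f(x_n)/f'(x_n)

Iteration 1:
  f(0.100000) = -4.819000
  f'(0.100000) = 1.630000
  x_1 = 0.100000 - (-4.819000)/1.630000 = 3.056442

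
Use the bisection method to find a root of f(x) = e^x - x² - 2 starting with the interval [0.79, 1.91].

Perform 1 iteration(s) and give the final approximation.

f(x) = e^x - x² - 2
Initial interval: [0.79, 1.91]

Iteration 1:
  c_1 = (0.790000 + 1.910000)/2 = 1.350000
  f(c_1) = f(1.350000) = 0.034926
  f(a) × f(c) < 0, new interval: [0.790000, 1.350000]

After 1 iteration(s), the approximation is c_1 = 1.350000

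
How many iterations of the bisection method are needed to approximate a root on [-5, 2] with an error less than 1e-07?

We need (b-a)/2^n ≤ 1e-07
(2 - (-5))/2^n ≤ 1e-07
7/2^n ≤ 1e-07
2^n ≥ 70000000
n ≥ log₂(70000000) = 26.06
n ≥ 27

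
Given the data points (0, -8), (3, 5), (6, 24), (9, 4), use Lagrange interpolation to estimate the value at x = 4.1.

Lagrange interpolation formula:
P(x) = Σ yᵢ × Lᵢ(x)
where Lᵢ(x) = Π_{j≠i} (x - xⱼ)/(xᵢ - xⱼ)

L_0(4.1) = (4.1 - 3)/(0 - 3) × (4.1 - 6)/(0 - 6) × (4.1 - 9)/(0 - 9) = -0.063216
L_1(4.1) = (4.1 - 0)/(3 - 0) × (4.1 - 6)/(3 - 6) × (4.1 - 9)/(3 - 9) = 0.706870
L_2(4.1) = (4.1 - 0)/(6 - 0) × (4.1 - 3)/(6 - 3) × (4.1 - 9)/(6 - 9) = 0.409241
L_3(4.1) = (4.1 - 0)/(9 - 0) × (4.1 - 3)/(9 - 3) × (4.1 - 6)/(9 - 6) = -0.052895

P(4.1) = (-8)×L_0(4.1) + 5×L_1(4.1) + 24×L_2(4.1) + 4×L_3(4.1)
P(4.1) = 13.650278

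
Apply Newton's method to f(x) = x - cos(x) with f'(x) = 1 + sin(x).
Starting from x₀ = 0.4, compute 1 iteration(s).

f(x) = x - cos(x)
f'(x) = 1 + sin(x)
x₀ = 0.4

Newton-Raphson formula: x_{n+1} = x_n - f(x_n)/f'(x_n)

Iteration 1:
  f(0.400000) = -0.521061
  f'(0.400000) = 1.389418
  x_1 = 0.400000 - (-0.521061)/1.389418 = 0.775021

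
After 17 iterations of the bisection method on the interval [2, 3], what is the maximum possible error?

Bisection error bound: |error| ≤ (b-a)/2^n
|error| ≤ (3 - 2)/2^17 = 1/2^17
|error| ≤ 0.0000076294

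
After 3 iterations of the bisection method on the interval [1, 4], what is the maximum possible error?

Bisection error bound: |error| ≤ (b-a)/2^n
|error| ≤ (4 - 1)/2^3 = 3/2^3
|error| ≤ 0.3750000000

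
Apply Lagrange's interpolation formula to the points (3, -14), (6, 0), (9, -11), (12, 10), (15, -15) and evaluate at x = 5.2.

Lagrange interpolation formula:
P(x) = Σ yᵢ × Lᵢ(x)
where Lᵢ(x) = Π_{j≠i} (x - xⱼ)/(xᵢ - xⱼ)

L_0(5.2) = (5.2 - 6)/(3 - 6) × (5.2 - 9)/(3 - 9) × (5.2 - 12)/(3 - 12) × (5.2 - 15)/(3 - 15) = 0.104211
L_1(5.2) = (5.2 - 3)/(6 - 3) × (5.2 - 9)/(6 - 9) × (5.2 - 12)/(6 - 12) × (5.2 - 15)/(6 - 15) = 1.146318
L_2(5.2) = (5.2 - 3)/(9 - 3) × (5.2 - 6)/(9 - 6) × (5.2 - 12)/(9 - 12) × (5.2 - 15)/(9 - 15) = -0.361995
L_3(5.2) = (5.2 - 3)/(12 - 3) × (5.2 - 6)/(12 - 6) × (5.2 - 9)/(12 - 9) × (5.2 - 15)/(12 - 15) = 0.134861
L_4(5.2) = (5.2 - 3)/(15 - 3) × (5.2 - 6)/(15 - 6) × (5.2 - 9)/(15 - 9) × (5.2 - 12)/(15 - 12) = -0.023394

P(5.2) = (-14)×L_0(5.2) + 0×L_1(5.2) + (-11)×L_2(5.2) + 10×L_3(5.2) + (-15)×L_4(5.2)
P(5.2) = 4.222519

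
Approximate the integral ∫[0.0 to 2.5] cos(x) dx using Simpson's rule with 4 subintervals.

f(x) = cos(x)
a = 0.0, b = 2.5, n = 4
h = (b - a)/n = 0.625000

Simpson's rule: (h/3)[f(x₀) + 4f(x₁) + 2f(x₂) + ... + f(xₙ)]

x_0 = 0.0000, f(x_0) = 1.000000, coefficient = 1
x_1 = 0.6250, f(x_1) = 0.810963, coefficient = 4
x_2 = 1.2500, f(x_2) = 0.315322, coefficient = 2
x_3 = 1.8750, f(x_3) = -0.299534, coefficient = 4
x_4 = 2.5000, f(x_4) = -0.801144, coefficient = 1

I ≈ (0.625000/3) × 2.875220 = 0.599004
Exact value: 0.598472
Error: 0.000532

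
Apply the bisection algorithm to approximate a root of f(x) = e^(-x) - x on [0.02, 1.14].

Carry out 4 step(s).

f(x) = e^(-x) - x
Initial interval: [0.02, 1.14]

Iteration 1:
  c_1 = (0.020000 + 1.140000)/2 = 0.580000
  f(c_1) = f(0.580000) = -0.020102
  f(a) × f(c) < 0, new interval: [0.020000, 0.580000]
Iteration 2:
  c_2 = (0.020000 + 0.580000)/2 = 0.300000
  f(c_2) = f(0.300000) = 0.440818
  f(a) × f(c) ≥ 0, new interval: [0.300000, 0.580000]
Iteration 3:
  c_3 = (0.300000 + 0.580000)/2 = 0.440000
  f(c_3) = f(0.440000) = 0.204036
  f(a) × f(c) ≥ 0, new interval: [0.440000, 0.580000]
Iteration 4:
  c_4 = (0.440000 + 0.580000)/2 = 0.510000
  f(c_4) = f(0.510000) = 0.090496
  f(a) × f(c) ≥ 0, new interval: [0.510000, 0.580000]

After 4 iteration(s), the approximation is c_4 = 0.510000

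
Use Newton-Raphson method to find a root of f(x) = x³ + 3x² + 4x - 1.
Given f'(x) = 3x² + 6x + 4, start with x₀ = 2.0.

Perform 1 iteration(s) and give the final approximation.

f(x) = x³ + 3x² + 4x - 1
f'(x) = 3x² + 6x + 4
x₀ = 2.0

Newton-Raphson formula: x_{n+1} = x_n - f(x_n)/f'(x_n)

Iteration 1:
  f(2.000000) = 27.000000
  f'(2.000000) = 28.000000
  x_1 = 2.000000 - 27.000000/28.000000 = 1.035714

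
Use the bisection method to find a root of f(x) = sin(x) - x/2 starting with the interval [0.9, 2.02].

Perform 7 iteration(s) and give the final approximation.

f(x) = sin(x) - x/2
Initial interval: [0.9, 2.02]

Iteration 1:
  c_1 = (0.900000 + 2.020000)/2 = 1.460000
  f(c_1) = f(1.460000) = 0.263868
  f(a) × f(c) ≥ 0, new interval: [1.460000, 2.020000]
Iteration 2:
  c_2 = (1.460000 + 2.020000)/2 = 1.740000
  f(c_2) = f(1.740000) = 0.115719
  f(a) × f(c) ≥ 0, new interval: [1.740000, 2.020000]
Iteration 3:
  c_3 = (1.740000 + 2.020000)/2 = 1.880000
  f(c_3) = f(1.880000) = 0.012576
  f(a) × f(c) ≥ 0, new interval: [1.880000, 2.020000]
Iteration 4:
  c_4 = (1.880000 + 2.020000)/2 = 1.950000
  f(c_4) = f(1.950000) = -0.046040
  f(a) × f(c) < 0, new interval: [1.880000, 1.950000]
Iteration 5:
  c_5 = (1.880000 + 1.950000)/2 = 1.915000
  f(c_5) = f(1.915000) = -0.016156
  f(a) × f(c) < 0, new interval: [1.880000, 1.915000]
Iteration 6:
  c_6 = (1.880000 + 1.915000)/2 = 1.897500
  f(c_6) = f(1.897500) = -0.001645
  f(a) × f(c) < 0, new interval: [1.880000, 1.897500]
Iteration 7:
  c_7 = (1.880000 + 1.897500)/2 = 1.888750
  f(c_7) = f(1.888750) = 0.005502
  f(a) × f(c) ≥ 0, new interval: [1.888750, 1.897500]

After 7 iteration(s), the approximation is c_7 = 1.888750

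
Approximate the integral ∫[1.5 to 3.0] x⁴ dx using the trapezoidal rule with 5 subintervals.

f(x) = x⁴
a = 1.5, b = 3.0, n = 5
h = (b - a)/n = 0.300000

Trapezoidal rule: (h/2)[f(x₀) + 2f(x₁) + 2f(x₂) + ... + f(xₙ)]

x_0 = 1.5000, f(x_0) = 5.062500, coefficient = 1
x_1 = 1.8000, f(x_1) = 10.497600, coefficient = 2
x_2 = 2.1000, f(x_2) = 19.448100, coefficient = 2
x_3 = 2.4000, f(x_3) = 33.177600, coefficient = 2
x_4 = 2.7000, f(x_4) = 53.144100, coefficient = 2
x_5 = 3.0000, f(x_5) = 81.000000, coefficient = 1

I ≈ (0.300000/2) × 318.597300 = 47.789595
Exact value: 47.081250
Error: 0.708345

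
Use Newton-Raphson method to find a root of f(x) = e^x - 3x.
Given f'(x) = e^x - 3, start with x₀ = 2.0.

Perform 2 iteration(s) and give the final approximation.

f(x) = e^x - 3x
f'(x) = e^x - 3
x₀ = 2.0

Newton-Raphson formula: x_{n+1} = x_n - f(x_n)/f'(x_n)

Iteration 1:
  f(2.000000) = 1.389056
  f'(2.000000) = 4.389056
  x_1 = 2.000000 - 1.389056/4.389056 = 1.683518
Iteration 2:
  f(1.683518) = 0.333912
  f'(1.683518) = 2.384467
  x_2 = 1.683518 - 0.333912/2.384467 = 1.543482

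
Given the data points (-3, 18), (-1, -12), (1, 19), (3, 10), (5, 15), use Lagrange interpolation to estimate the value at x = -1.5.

Lagrange interpolation formula:
P(x) = Σ yᵢ × Lᵢ(x)
where Lᵢ(x) = Π_{j≠i} (x - xⱼ)/(xᵢ - xⱼ)

L_0(-1.5) = (-1.5 - (-1))/(-3 - (-1)) × (-1.5 - 1)/(-3 - 1) × (-1.5 - 3)/(-3 - 3) × (-1.5 - 5)/(-3 - 5) = 0.095215
L_1(-1.5) = (-1.5 - (-3))/(-1 - (-3)) × (-1.5 - 1)/(-1 - 1) × (-1.5 - 3)/(-1 - 3) × (-1.5 - 5)/(-1 - 5) = 1.142578
L_2(-1.5) = (-1.5 - (-3))/(1 - (-3)) × (-1.5 - (-1))/(1 - (-1)) × (-1.5 - 3)/(1 - 3) × (-1.5 - 5)/(1 - 5) = -0.342773
L_3(-1.5) = (-1.5 - (-3))/(3 - (-3)) × (-1.5 - (-1))/(3 - (-1)) × (-1.5 - 1)/(3 - 1) × (-1.5 - 5)/(3 - 5) = 0.126953
L_4(-1.5) = (-1.5 - (-3))/(5 - (-3)) × (-1.5 - (-1))/(5 - (-1)) × (-1.5 - 1)/(5 - 1) × (-1.5 - 3)/(5 - 3) = -0.021973

P(-1.5) = 18×L_0(-1.5) + (-12)×L_1(-1.5) + 19×L_2(-1.5) + 10×L_3(-1.5) + 15×L_4(-1.5)
P(-1.5) = -17.569824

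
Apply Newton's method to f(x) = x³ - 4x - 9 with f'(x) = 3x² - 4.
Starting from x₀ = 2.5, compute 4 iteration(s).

f(x) = x³ - 4x - 9
f'(x) = 3x² - 4
x₀ = 2.5

Newton-Raphson formula: x_{n+1} = x_n - f(x_n)/f'(x_n)

Iteration 1:
  f(2.500000) = -3.375000
  f'(2.500000) = 14.750000
  x_1 = 2.500000 - (-3.375000)/14.750000 = 2.728814
Iteration 2:
  f(2.728814) = 0.404647
  f'(2.728814) = 18.339270
  x_2 = 2.728814 - 0.404647/18.339270 = 2.706749
Iteration 3:
  f(2.706749) = 0.003975
  f'(2.706749) = 17.979471
  x_3 = 2.706749 - 0.003975/17.979471 = 2.706528
Iteration 4:
  f(2.706528) = 0.000000
  f'(2.706528) = 17.975881
  x_4 = 2.706528 - 0.000000/17.975881 = 2.706528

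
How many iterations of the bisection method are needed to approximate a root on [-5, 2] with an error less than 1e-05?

We need (b-a)/2^n ≤ 1e-05
(2 - (-5))/2^n ≤ 1e-05
7/2^n ≤ 1e-05
2^n ≥ 700000
n ≥ log₂(700000) = 19.42
n ≥ 20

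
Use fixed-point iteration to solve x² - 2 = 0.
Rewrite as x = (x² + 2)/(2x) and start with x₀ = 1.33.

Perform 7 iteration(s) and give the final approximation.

Equation: x² - 2 = 0
Fixed-point form: x = (x² + 2)/(2x)
x₀ = 1.33

x_1 = g(1.330000) = 1.416880
x_2 = g(1.416880) = 1.414216
x_3 = g(1.414216) = 1.414214
x_4 = g(1.414214) = 1.414214
x_5 = g(1.414214) = 1.414214
x_6 = g(1.414214) = 1.414214
x_7 = g(1.414214) = 1.414214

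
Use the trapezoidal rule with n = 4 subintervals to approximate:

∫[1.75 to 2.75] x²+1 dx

f(x) = x²+1
a = 1.75, b = 2.75, n = 4
h = (b - a)/n = 0.250000

Trapezoidal rule: (h/2)[f(x₀) + 2f(x₁) + 2f(x₂) + ... + f(xₙ)]

x_0 = 1.7500, f(x_0) = 4.062500, coefficient = 1
x_1 = 2.0000, f(x_1) = 5.000000, coefficient = 2
x_2 = 2.2500, f(x_2) = 6.062500, coefficient = 2
x_3 = 2.5000, f(x_3) = 7.250000, coefficient = 2
x_4 = 2.7500, f(x_4) = 8.562500, coefficient = 1

I ≈ (0.250000/2) × 49.250000 = 6.156250
Exact value: 6.145833
Error: 0.010417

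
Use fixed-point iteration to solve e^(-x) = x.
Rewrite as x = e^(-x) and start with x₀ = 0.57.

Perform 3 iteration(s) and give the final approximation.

Equation: e^(-x) = x
Fixed-point form: x = e^(-x)
x₀ = 0.57

x_1 = g(0.570000) = 0.565525
x_2 = g(0.565525) = 0.568062
x_3 = g(0.568062) = 0.566623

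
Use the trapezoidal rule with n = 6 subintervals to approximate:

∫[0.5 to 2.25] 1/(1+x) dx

f(x) = 1/(1+x)
a = 0.5, b = 2.25, n = 6
h = (b - a)/n = 0.291667

Trapezoidal rule: (h/2)[f(x₀) + 2f(x₁) + 2f(x₂) + ... + f(xₙ)]

x_0 = 0.5000, f(x_0) = 0.666667, coefficient = 1
x_1 = 0.7917, f(x_1) = 0.558140, coefficient = 2
x_2 = 1.0833, f(x_2) = 0.480000, coefficient = 2
x_3 = 1.3750, f(x_3) = 0.421053, coefficient = 2
x_4 = 1.6667, f(x_4) = 0.375000, coefficient = 2
x_5 = 1.9583, f(x_5) = 0.338028, coefficient = 2
x_6 = 2.2500, f(x_6) = 0.307692, coefficient = 1

I ≈ (0.291667/2) × 5.318800 = 0.775658
Exact value: 0.773190
Error: 0.002468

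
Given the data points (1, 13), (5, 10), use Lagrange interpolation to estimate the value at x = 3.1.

Lagrange interpolation formula:
P(x) = Σ yᵢ × Lᵢ(x)
where Lᵢ(x) = Π_{j≠i} (x - xⱼ)/(xᵢ - xⱼ)

L_0(3.1) = (3.1 - 5)/(1 - 5) = 0.475000
L_1(3.1) = (3.1 - 1)/(5 - 1) = 0.525000

P(3.1) = 13×L_0(3.1) + 10×L_1(3.1)
P(3.1) = 11.425000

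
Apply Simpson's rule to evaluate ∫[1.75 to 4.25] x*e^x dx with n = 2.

f(x) = x*e^x
a = 1.75, b = 4.25, n = 2
h = (b - a)/n = 1.250000

Simpson's rule: (h/3)[f(x₀) + 4f(x₁) + 2f(x₂) + ... + f(xₙ)]

x_0 = 1.7500, f(x_0) = 10.070555, coefficient = 1
x_1 = 3.0000, f(x_1) = 60.256611, coefficient = 4
x_2 = 4.2500, f(x_2) = 297.948002, coefficient = 1

I ≈ (1.250000/3) × 549.045000 = 228.768750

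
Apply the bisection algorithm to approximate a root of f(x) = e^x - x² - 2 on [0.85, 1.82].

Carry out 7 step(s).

f(x) = e^x - x² - 2
Initial interval: [0.85, 1.82]

Iteration 1:
  c_1 = (0.850000 + 1.820000)/2 = 1.335000
  f(c_1) = f(1.335000) = 0.017771
  f(a) × f(c) < 0, new interval: [0.850000, 1.335000]
Iteration 2:
  c_2 = (0.850000 + 1.335000)/2 = 1.092500
  f(c_2) = f(1.092500) = -0.211837
  f(a) × f(c) ≥ 0, new interval: [1.092500, 1.335000]
Iteration 3:
  c_3 = (1.092500 + 1.335000)/2 = 1.213750
  f(c_3) = f(1.213750) = -0.107105
  f(a) × f(c) ≥ 0, new interval: [1.213750, 1.335000]
Iteration 4:
  c_4 = (1.213750 + 1.335000)/2 = 1.274375
  f(c_4) = f(1.274375) = -0.047566
  f(a) × f(c) ≥ 0, new interval: [1.274375, 1.335000]
Iteration 5:
  c_5 = (1.274375 + 1.335000)/2 = 1.304688
  f(c_5) = f(1.304688) = -0.015673
  f(a) × f(c) ≥ 0, new interval: [1.304688, 1.335000]
Iteration 6:
  c_6 = (1.304688 + 1.335000)/2 = 1.319844
  f(c_6) = f(1.319844) = 0.000849
  f(a) × f(c) < 0, new interval: [1.304688, 1.319844]
Iteration 7:
  c_7 = (1.304688 + 1.319844)/2 = 1.312266
  f(c_7) = f(1.312266) = -0.007461
  f(a) × f(c) ≥ 0, new interval: [1.312266, 1.319844]

After 7 iteration(s), the approximation is c_7 = 1.312266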